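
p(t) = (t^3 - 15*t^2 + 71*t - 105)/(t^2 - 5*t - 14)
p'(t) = (5 - 2*t)*(t^3 - 15*t^2 + 71*t - 105)/(t^2 - 5*t - 14)^2 + (3*t^2 - 30*t + 71)/(t^2 - 5*t - 14)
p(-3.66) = -34.74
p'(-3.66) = -11.70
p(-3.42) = -38.07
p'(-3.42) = -16.36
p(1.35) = 1.80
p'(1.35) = -2.12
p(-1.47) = 54.57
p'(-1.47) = -123.60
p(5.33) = 0.10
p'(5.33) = 0.35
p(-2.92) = -50.96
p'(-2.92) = -40.35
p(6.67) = 0.71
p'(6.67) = 0.53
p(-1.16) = 30.51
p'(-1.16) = -48.60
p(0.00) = 7.50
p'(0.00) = -7.75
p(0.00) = 7.50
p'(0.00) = -7.75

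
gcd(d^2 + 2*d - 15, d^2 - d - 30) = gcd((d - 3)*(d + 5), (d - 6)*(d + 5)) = d + 5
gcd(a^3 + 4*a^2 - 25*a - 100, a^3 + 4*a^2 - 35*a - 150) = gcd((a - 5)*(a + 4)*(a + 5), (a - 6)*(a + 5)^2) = a + 5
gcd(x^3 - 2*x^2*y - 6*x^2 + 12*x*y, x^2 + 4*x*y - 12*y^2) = x - 2*y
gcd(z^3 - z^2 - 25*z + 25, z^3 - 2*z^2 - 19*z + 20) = z^2 - 6*z + 5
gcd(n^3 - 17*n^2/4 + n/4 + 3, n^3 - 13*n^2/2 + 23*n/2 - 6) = n^2 - 5*n + 4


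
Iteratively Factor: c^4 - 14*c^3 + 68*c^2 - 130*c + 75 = (c - 5)*(c^3 - 9*c^2 + 23*c - 15) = (c - 5)*(c - 1)*(c^2 - 8*c + 15) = (c - 5)*(c - 3)*(c - 1)*(c - 5)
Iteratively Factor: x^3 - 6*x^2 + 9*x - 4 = (x - 4)*(x^2 - 2*x + 1) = (x - 4)*(x - 1)*(x - 1)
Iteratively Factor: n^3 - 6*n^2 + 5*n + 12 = (n - 4)*(n^2 - 2*n - 3) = (n - 4)*(n + 1)*(n - 3)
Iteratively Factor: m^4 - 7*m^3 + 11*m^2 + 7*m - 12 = (m + 1)*(m^3 - 8*m^2 + 19*m - 12) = (m - 4)*(m + 1)*(m^2 - 4*m + 3) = (m - 4)*(m - 3)*(m + 1)*(m - 1)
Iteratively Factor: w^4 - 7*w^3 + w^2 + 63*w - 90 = (w - 2)*(w^3 - 5*w^2 - 9*w + 45) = (w - 5)*(w - 2)*(w^2 - 9) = (w - 5)*(w - 2)*(w + 3)*(w - 3)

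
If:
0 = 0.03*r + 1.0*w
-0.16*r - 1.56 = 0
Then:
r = -9.75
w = 0.29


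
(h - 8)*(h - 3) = h^2 - 11*h + 24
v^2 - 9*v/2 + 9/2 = (v - 3)*(v - 3/2)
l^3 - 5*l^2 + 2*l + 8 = (l - 4)*(l - 2)*(l + 1)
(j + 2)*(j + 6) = j^2 + 8*j + 12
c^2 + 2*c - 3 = (c - 1)*(c + 3)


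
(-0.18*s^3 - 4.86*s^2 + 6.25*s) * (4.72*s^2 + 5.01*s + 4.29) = -0.8496*s^5 - 23.841*s^4 + 4.3792*s^3 + 10.4631*s^2 + 26.8125*s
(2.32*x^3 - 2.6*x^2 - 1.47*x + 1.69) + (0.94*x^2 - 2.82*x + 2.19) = 2.32*x^3 - 1.66*x^2 - 4.29*x + 3.88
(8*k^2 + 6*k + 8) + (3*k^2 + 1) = 11*k^2 + 6*k + 9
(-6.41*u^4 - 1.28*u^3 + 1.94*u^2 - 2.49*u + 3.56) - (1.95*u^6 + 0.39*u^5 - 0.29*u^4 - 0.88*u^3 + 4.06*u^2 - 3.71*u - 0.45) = -1.95*u^6 - 0.39*u^5 - 6.12*u^4 - 0.4*u^3 - 2.12*u^2 + 1.22*u + 4.01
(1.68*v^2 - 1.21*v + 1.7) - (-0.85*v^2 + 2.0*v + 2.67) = 2.53*v^2 - 3.21*v - 0.97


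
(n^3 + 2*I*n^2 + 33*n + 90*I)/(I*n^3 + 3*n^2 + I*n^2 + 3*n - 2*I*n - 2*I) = (-I*n^3 + 2*n^2 - 33*I*n + 90)/(n^3 + n^2*(1 - 3*I) - n*(2 + 3*I) - 2)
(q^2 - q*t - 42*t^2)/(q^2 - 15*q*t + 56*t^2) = (q + 6*t)/(q - 8*t)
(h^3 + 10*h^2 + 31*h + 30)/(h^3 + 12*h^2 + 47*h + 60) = (h + 2)/(h + 4)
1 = 1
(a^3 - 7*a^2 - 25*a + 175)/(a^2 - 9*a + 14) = (a^2 - 25)/(a - 2)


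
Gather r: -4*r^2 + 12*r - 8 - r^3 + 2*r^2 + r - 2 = -r^3 - 2*r^2 + 13*r - 10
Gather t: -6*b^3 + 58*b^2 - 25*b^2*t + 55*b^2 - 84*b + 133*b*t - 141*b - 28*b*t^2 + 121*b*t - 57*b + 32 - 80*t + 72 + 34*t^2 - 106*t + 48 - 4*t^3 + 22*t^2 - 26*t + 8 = -6*b^3 + 113*b^2 - 282*b - 4*t^3 + t^2*(56 - 28*b) + t*(-25*b^2 + 254*b - 212) + 160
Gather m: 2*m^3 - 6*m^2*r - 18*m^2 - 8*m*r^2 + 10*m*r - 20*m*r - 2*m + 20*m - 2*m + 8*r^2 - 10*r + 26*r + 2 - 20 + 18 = 2*m^3 + m^2*(-6*r - 18) + m*(-8*r^2 - 10*r + 16) + 8*r^2 + 16*r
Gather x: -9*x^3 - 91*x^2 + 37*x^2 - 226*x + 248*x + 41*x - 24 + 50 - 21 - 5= -9*x^3 - 54*x^2 + 63*x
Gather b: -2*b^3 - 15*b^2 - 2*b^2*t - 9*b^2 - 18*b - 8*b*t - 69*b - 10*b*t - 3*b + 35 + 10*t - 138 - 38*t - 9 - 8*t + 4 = -2*b^3 + b^2*(-2*t - 24) + b*(-18*t - 90) - 36*t - 108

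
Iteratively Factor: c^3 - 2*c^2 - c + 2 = (c + 1)*(c^2 - 3*c + 2) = (c - 1)*(c + 1)*(c - 2)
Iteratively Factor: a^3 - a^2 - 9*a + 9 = (a - 1)*(a^2 - 9) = (a - 1)*(a + 3)*(a - 3)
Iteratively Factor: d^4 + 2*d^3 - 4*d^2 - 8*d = (d - 2)*(d^3 + 4*d^2 + 4*d) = (d - 2)*(d + 2)*(d^2 + 2*d) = d*(d - 2)*(d + 2)*(d + 2)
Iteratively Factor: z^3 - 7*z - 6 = (z - 3)*(z^2 + 3*z + 2) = (z - 3)*(z + 1)*(z + 2)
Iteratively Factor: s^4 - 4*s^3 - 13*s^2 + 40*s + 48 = (s + 3)*(s^3 - 7*s^2 + 8*s + 16) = (s - 4)*(s + 3)*(s^2 - 3*s - 4) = (s - 4)*(s + 1)*(s + 3)*(s - 4)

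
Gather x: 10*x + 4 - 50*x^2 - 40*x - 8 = -50*x^2 - 30*x - 4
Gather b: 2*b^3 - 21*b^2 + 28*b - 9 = 2*b^3 - 21*b^2 + 28*b - 9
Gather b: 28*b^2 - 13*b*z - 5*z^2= 28*b^2 - 13*b*z - 5*z^2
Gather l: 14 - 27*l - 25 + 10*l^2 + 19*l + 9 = 10*l^2 - 8*l - 2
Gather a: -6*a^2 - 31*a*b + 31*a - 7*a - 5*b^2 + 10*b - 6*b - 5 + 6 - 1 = -6*a^2 + a*(24 - 31*b) - 5*b^2 + 4*b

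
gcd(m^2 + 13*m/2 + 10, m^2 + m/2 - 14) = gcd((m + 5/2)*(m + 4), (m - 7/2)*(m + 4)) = m + 4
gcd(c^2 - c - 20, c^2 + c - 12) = c + 4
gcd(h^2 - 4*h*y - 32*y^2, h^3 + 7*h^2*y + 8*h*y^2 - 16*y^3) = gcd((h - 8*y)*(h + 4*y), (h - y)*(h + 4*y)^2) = h + 4*y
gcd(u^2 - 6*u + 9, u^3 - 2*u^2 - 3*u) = u - 3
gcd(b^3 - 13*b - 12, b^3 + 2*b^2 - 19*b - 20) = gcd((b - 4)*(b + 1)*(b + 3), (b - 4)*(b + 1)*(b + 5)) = b^2 - 3*b - 4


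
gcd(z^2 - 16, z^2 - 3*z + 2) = 1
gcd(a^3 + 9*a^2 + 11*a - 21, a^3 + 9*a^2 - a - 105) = a + 7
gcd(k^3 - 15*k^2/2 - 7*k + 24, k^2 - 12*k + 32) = k - 8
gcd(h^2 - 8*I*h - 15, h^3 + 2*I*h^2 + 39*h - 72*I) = h - 3*I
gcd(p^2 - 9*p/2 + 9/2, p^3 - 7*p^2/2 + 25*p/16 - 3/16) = p - 3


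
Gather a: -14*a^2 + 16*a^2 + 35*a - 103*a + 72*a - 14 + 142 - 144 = 2*a^2 + 4*a - 16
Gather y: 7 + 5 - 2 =10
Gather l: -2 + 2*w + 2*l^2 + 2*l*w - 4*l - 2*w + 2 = 2*l^2 + l*(2*w - 4)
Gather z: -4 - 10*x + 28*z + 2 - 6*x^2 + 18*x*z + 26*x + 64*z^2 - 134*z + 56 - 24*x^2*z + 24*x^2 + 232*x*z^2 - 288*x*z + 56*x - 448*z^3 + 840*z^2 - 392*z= 18*x^2 + 72*x - 448*z^3 + z^2*(232*x + 904) + z*(-24*x^2 - 270*x - 498) + 54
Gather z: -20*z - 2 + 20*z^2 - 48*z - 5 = 20*z^2 - 68*z - 7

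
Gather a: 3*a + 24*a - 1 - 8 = 27*a - 9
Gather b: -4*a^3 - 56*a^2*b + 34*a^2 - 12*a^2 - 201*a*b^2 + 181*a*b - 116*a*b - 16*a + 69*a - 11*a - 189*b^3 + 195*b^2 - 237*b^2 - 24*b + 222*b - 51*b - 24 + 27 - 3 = -4*a^3 + 22*a^2 + 42*a - 189*b^3 + b^2*(-201*a - 42) + b*(-56*a^2 + 65*a + 147)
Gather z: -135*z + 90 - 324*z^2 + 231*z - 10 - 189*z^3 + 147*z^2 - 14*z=-189*z^3 - 177*z^2 + 82*z + 80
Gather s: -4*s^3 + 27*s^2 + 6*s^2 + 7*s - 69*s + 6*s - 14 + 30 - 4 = -4*s^3 + 33*s^2 - 56*s + 12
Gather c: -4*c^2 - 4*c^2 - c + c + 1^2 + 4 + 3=8 - 8*c^2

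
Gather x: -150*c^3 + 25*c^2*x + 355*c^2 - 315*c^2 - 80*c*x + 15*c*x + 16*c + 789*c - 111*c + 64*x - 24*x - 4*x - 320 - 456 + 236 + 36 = -150*c^3 + 40*c^2 + 694*c + x*(25*c^2 - 65*c + 36) - 504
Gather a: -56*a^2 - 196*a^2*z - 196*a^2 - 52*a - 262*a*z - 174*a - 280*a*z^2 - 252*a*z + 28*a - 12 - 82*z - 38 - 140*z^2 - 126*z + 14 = a^2*(-196*z - 252) + a*(-280*z^2 - 514*z - 198) - 140*z^2 - 208*z - 36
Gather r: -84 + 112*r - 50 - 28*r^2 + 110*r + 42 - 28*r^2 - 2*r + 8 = -56*r^2 + 220*r - 84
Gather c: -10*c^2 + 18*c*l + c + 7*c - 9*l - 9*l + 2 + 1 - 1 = -10*c^2 + c*(18*l + 8) - 18*l + 2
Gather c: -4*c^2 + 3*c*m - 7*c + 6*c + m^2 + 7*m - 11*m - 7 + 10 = -4*c^2 + c*(3*m - 1) + m^2 - 4*m + 3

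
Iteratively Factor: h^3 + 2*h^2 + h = (h)*(h^2 + 2*h + 1) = h*(h + 1)*(h + 1)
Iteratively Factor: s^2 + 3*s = (s)*(s + 3)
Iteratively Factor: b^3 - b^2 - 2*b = (b + 1)*(b^2 - 2*b) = b*(b + 1)*(b - 2)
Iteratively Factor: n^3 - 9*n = (n - 3)*(n^2 + 3*n) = n*(n - 3)*(n + 3)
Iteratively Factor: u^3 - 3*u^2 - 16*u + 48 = (u + 4)*(u^2 - 7*u + 12) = (u - 4)*(u + 4)*(u - 3)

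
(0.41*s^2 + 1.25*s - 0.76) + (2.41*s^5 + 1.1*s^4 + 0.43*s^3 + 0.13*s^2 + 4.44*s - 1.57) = 2.41*s^5 + 1.1*s^4 + 0.43*s^3 + 0.54*s^2 + 5.69*s - 2.33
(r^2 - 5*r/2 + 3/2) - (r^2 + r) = 3/2 - 7*r/2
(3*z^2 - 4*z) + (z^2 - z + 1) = 4*z^2 - 5*z + 1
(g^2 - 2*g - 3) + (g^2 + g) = 2*g^2 - g - 3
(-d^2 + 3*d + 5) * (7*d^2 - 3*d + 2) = -7*d^4 + 24*d^3 + 24*d^2 - 9*d + 10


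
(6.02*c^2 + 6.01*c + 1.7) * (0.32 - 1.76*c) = -10.5952*c^3 - 8.6512*c^2 - 1.0688*c + 0.544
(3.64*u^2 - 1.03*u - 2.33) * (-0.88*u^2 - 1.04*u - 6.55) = -3.2032*u^4 - 2.8792*u^3 - 20.7204*u^2 + 9.1697*u + 15.2615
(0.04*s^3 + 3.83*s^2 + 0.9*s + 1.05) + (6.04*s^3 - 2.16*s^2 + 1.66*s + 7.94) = 6.08*s^3 + 1.67*s^2 + 2.56*s + 8.99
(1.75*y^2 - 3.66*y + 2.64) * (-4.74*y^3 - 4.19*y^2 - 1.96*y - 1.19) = -8.295*y^5 + 10.0159*y^4 - 0.608199999999998*y^3 - 5.9705*y^2 - 0.819*y - 3.1416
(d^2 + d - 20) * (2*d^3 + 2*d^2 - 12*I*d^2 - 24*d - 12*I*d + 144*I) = 2*d^5 + 4*d^4 - 12*I*d^4 - 62*d^3 - 24*I*d^3 - 64*d^2 + 372*I*d^2 + 480*d + 384*I*d - 2880*I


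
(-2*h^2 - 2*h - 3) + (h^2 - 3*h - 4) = -h^2 - 5*h - 7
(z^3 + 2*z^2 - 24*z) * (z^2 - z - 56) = z^5 + z^4 - 82*z^3 - 88*z^2 + 1344*z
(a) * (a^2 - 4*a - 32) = a^3 - 4*a^2 - 32*a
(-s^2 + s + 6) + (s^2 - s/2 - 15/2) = s/2 - 3/2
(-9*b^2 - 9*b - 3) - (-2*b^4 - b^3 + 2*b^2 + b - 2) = 2*b^4 + b^3 - 11*b^2 - 10*b - 1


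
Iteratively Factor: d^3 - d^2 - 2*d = (d + 1)*(d^2 - 2*d) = (d - 2)*(d + 1)*(d)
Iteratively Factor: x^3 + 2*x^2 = (x + 2)*(x^2) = x*(x + 2)*(x)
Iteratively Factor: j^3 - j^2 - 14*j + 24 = (j + 4)*(j^2 - 5*j + 6) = (j - 3)*(j + 4)*(j - 2)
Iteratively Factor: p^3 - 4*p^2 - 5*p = (p - 5)*(p^2 + p) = p*(p - 5)*(p + 1)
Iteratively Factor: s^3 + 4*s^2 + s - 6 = (s - 1)*(s^2 + 5*s + 6) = (s - 1)*(s + 3)*(s + 2)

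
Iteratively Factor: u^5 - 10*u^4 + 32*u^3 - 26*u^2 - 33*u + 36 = (u + 1)*(u^4 - 11*u^3 + 43*u^2 - 69*u + 36) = (u - 3)*(u + 1)*(u^3 - 8*u^2 + 19*u - 12) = (u - 4)*(u - 3)*(u + 1)*(u^2 - 4*u + 3) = (u - 4)*(u - 3)^2*(u + 1)*(u - 1)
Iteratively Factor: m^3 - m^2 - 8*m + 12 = (m - 2)*(m^2 + m - 6) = (m - 2)*(m + 3)*(m - 2)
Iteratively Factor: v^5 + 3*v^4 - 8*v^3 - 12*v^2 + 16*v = (v)*(v^4 + 3*v^3 - 8*v^2 - 12*v + 16) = v*(v + 4)*(v^3 - v^2 - 4*v + 4) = v*(v - 1)*(v + 4)*(v^2 - 4) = v*(v - 1)*(v + 2)*(v + 4)*(v - 2)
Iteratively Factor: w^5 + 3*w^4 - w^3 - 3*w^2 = (w + 3)*(w^4 - w^2) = (w - 1)*(w + 3)*(w^3 + w^2) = w*(w - 1)*(w + 3)*(w^2 + w) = w^2*(w - 1)*(w + 3)*(w + 1)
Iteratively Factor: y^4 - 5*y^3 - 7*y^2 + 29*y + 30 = (y + 2)*(y^3 - 7*y^2 + 7*y + 15) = (y + 1)*(y + 2)*(y^2 - 8*y + 15) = (y - 5)*(y + 1)*(y + 2)*(y - 3)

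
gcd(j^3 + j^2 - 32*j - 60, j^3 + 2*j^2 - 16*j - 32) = j + 2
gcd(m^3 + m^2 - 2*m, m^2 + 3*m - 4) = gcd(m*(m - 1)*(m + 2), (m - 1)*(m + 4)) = m - 1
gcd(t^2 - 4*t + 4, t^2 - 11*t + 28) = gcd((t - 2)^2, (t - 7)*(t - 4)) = 1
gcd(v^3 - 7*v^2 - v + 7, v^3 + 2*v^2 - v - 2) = v^2 - 1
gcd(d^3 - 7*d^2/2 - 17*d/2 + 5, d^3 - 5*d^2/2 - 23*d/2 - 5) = d^2 - 3*d - 10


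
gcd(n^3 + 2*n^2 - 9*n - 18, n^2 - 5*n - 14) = n + 2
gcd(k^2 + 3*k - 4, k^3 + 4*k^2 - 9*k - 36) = k + 4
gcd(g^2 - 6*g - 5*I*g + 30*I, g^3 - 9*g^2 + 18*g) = g - 6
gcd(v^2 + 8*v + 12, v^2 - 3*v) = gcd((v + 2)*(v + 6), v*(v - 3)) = 1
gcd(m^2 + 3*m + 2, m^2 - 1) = m + 1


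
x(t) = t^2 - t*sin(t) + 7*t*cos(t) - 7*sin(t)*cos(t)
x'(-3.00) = -25.44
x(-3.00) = 28.39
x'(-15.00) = -115.42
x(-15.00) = 291.55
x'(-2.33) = -21.82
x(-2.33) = 11.47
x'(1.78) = -4.29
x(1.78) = 0.26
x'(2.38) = -11.10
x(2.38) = -4.54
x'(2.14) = -8.87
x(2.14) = -2.12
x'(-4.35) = 20.05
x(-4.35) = 36.11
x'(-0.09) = 0.03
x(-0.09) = -0.00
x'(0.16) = 0.09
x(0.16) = 0.00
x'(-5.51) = 24.00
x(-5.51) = 3.11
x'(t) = -7*t*sin(t) - t*cos(t) + 2*t + 7*sin(t)^2 - sin(t) - 7*cos(t)^2 + 7*cos(t)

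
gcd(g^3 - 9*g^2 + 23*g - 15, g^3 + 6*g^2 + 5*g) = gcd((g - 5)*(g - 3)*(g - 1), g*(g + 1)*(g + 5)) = 1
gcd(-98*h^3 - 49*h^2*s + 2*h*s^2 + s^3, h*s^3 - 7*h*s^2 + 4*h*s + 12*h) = 1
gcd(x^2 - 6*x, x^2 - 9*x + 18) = x - 6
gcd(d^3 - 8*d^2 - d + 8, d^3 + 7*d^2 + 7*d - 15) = d - 1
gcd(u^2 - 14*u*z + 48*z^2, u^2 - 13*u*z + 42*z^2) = -u + 6*z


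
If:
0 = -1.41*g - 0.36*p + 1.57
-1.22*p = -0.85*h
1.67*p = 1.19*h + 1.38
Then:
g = 10.39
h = -52.12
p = -36.32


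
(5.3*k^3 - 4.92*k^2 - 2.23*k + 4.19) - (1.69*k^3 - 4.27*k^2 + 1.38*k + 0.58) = 3.61*k^3 - 0.65*k^2 - 3.61*k + 3.61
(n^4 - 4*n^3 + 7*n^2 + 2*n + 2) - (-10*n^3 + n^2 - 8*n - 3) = n^4 + 6*n^3 + 6*n^2 + 10*n + 5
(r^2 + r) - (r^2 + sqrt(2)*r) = -sqrt(2)*r + r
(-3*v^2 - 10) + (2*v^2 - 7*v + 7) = -v^2 - 7*v - 3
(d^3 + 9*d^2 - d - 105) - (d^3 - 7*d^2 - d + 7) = 16*d^2 - 112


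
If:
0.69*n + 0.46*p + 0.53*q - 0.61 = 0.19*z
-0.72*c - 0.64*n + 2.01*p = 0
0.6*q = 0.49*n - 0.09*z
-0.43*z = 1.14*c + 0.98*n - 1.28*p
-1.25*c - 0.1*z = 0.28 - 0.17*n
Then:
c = -0.14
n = 0.43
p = 0.09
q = 0.40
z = -0.35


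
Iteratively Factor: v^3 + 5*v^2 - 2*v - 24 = (v + 4)*(v^2 + v - 6) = (v - 2)*(v + 4)*(v + 3)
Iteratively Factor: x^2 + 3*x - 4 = (x + 4)*(x - 1)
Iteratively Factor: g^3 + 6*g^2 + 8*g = (g + 4)*(g^2 + 2*g) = g*(g + 4)*(g + 2)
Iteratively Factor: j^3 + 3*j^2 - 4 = (j - 1)*(j^2 + 4*j + 4) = (j - 1)*(j + 2)*(j + 2)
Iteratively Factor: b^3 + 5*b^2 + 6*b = (b + 2)*(b^2 + 3*b) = (b + 2)*(b + 3)*(b)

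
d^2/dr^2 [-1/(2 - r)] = 2/(r - 2)^3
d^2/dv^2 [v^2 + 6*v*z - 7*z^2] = 2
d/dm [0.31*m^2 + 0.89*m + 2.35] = 0.62*m + 0.89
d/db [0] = 0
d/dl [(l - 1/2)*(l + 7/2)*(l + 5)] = 3*l^2 + 16*l + 53/4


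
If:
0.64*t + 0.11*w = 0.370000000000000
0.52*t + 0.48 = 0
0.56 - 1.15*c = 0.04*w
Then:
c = 0.18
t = -0.92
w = 8.73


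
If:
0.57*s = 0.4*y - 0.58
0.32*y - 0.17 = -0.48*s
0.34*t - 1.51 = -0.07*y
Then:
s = -0.31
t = 4.23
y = 1.00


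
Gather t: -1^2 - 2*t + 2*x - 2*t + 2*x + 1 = -4*t + 4*x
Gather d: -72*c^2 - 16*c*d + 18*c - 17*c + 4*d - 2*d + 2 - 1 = -72*c^2 + c + d*(2 - 16*c) + 1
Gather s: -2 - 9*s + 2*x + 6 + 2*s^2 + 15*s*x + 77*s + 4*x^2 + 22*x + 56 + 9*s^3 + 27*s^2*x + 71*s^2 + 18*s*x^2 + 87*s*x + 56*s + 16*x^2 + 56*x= 9*s^3 + s^2*(27*x + 73) + s*(18*x^2 + 102*x + 124) + 20*x^2 + 80*x + 60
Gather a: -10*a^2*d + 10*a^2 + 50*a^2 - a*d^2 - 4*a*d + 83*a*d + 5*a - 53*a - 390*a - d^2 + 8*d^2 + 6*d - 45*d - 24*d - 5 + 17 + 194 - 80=a^2*(60 - 10*d) + a*(-d^2 + 79*d - 438) + 7*d^2 - 63*d + 126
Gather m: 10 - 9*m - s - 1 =-9*m - s + 9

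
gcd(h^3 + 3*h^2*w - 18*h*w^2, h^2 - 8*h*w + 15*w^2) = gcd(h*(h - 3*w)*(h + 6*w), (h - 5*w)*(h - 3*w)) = -h + 3*w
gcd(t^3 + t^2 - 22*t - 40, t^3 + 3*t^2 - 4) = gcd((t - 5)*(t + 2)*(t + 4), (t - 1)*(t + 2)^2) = t + 2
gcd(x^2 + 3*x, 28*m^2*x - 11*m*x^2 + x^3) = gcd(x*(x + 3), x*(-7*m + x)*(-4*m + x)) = x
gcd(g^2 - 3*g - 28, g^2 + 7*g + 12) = g + 4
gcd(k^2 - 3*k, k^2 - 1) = 1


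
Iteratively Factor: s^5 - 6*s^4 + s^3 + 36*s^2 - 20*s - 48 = (s - 4)*(s^4 - 2*s^3 - 7*s^2 + 8*s + 12) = (s - 4)*(s - 2)*(s^3 - 7*s - 6) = (s - 4)*(s - 2)*(s + 1)*(s^2 - s - 6) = (s - 4)*(s - 3)*(s - 2)*(s + 1)*(s + 2)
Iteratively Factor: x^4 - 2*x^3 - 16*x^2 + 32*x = (x + 4)*(x^3 - 6*x^2 + 8*x) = (x - 2)*(x + 4)*(x^2 - 4*x) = (x - 4)*(x - 2)*(x + 4)*(x)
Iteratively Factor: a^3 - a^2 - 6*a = (a - 3)*(a^2 + 2*a) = a*(a - 3)*(a + 2)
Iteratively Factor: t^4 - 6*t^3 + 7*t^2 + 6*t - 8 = (t - 4)*(t^3 - 2*t^2 - t + 2) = (t - 4)*(t - 2)*(t^2 - 1) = (t - 4)*(t - 2)*(t - 1)*(t + 1)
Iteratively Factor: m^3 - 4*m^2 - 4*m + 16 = (m - 4)*(m^2 - 4) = (m - 4)*(m - 2)*(m + 2)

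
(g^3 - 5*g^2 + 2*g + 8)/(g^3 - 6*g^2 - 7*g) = (g^2 - 6*g + 8)/(g*(g - 7))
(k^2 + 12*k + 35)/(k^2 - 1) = (k^2 + 12*k + 35)/(k^2 - 1)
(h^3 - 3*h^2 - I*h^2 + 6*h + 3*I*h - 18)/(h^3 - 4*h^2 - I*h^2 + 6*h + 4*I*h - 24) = (h - 3)/(h - 4)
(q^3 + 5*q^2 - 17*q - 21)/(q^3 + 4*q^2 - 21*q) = (q + 1)/q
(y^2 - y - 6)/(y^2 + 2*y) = (y - 3)/y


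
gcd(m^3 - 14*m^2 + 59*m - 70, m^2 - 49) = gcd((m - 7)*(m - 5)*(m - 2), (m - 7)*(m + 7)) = m - 7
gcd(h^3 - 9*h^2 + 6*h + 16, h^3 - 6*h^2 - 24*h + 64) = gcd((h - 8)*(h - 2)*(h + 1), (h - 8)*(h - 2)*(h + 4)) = h^2 - 10*h + 16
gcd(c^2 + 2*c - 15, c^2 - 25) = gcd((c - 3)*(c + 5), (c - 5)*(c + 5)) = c + 5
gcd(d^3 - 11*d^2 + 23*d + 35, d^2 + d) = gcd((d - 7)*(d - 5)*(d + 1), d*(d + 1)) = d + 1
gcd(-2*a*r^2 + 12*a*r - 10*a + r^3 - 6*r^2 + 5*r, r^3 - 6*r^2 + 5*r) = r^2 - 6*r + 5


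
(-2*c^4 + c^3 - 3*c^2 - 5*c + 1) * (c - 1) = -2*c^5 + 3*c^4 - 4*c^3 - 2*c^2 + 6*c - 1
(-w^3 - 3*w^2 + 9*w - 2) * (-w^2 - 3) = w^5 + 3*w^4 - 6*w^3 + 11*w^2 - 27*w + 6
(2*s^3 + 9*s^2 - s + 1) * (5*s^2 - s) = 10*s^5 + 43*s^4 - 14*s^3 + 6*s^2 - s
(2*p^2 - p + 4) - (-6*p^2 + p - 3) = 8*p^2 - 2*p + 7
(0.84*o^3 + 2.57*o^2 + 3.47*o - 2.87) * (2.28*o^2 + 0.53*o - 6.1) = 1.9152*o^5 + 6.3048*o^4 + 4.1497*o^3 - 20.3815*o^2 - 22.6881*o + 17.507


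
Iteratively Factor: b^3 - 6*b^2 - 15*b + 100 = (b - 5)*(b^2 - b - 20) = (b - 5)^2*(b + 4)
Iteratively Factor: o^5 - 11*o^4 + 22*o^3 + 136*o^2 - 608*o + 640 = (o + 4)*(o^4 - 15*o^3 + 82*o^2 - 192*o + 160) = (o - 4)*(o + 4)*(o^3 - 11*o^2 + 38*o - 40) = (o - 5)*(o - 4)*(o + 4)*(o^2 - 6*o + 8) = (o - 5)*(o - 4)^2*(o + 4)*(o - 2)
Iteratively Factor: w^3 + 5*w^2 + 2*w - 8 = (w + 2)*(w^2 + 3*w - 4) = (w + 2)*(w + 4)*(w - 1)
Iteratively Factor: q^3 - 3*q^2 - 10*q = (q + 2)*(q^2 - 5*q) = (q - 5)*(q + 2)*(q)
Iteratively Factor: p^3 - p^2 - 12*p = (p + 3)*(p^2 - 4*p) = (p - 4)*(p + 3)*(p)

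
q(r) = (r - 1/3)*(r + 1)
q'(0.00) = 0.67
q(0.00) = -0.33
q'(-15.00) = -29.33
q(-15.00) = 214.67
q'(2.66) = 5.99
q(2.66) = 8.52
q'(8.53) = 17.73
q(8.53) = 78.11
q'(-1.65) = -2.63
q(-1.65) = 1.29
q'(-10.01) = -19.35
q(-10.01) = 93.19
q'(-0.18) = 0.31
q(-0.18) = -0.42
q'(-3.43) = -6.19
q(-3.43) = 9.14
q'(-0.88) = -1.09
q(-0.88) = -0.15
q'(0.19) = 1.05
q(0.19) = -0.17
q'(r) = 2*r + 2/3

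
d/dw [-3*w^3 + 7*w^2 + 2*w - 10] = -9*w^2 + 14*w + 2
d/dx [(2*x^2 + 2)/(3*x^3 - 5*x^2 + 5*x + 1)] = 2*(-3*x^4 - 4*x^2 + 12*x - 5)/(9*x^6 - 30*x^5 + 55*x^4 - 44*x^3 + 15*x^2 + 10*x + 1)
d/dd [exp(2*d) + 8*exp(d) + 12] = 2*(exp(d) + 4)*exp(d)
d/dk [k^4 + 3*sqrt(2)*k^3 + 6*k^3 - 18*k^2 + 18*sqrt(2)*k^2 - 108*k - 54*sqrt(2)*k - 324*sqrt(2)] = 4*k^3 + 9*sqrt(2)*k^2 + 18*k^2 - 36*k + 36*sqrt(2)*k - 108 - 54*sqrt(2)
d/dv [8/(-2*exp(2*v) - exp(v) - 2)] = (32*exp(v) + 8)*exp(v)/(2*exp(2*v) + exp(v) + 2)^2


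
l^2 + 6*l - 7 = (l - 1)*(l + 7)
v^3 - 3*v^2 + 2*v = v*(v - 2)*(v - 1)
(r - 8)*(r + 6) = r^2 - 2*r - 48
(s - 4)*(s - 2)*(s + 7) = s^3 + s^2 - 34*s + 56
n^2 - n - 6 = (n - 3)*(n + 2)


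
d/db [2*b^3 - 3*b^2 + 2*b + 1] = 6*b^2 - 6*b + 2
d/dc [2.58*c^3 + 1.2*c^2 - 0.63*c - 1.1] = 7.74*c^2 + 2.4*c - 0.63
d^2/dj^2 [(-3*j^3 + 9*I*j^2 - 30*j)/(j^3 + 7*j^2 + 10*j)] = (j^3*(42 + 18*I) + j*(-1260 - 540*I) - 2940 - 1260*I)/(j^6 + 21*j^5 + 177*j^4 + 763*j^3 + 1770*j^2 + 2100*j + 1000)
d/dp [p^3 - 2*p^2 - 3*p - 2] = 3*p^2 - 4*p - 3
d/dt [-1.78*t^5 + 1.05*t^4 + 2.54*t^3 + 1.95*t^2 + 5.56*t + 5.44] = -8.9*t^4 + 4.2*t^3 + 7.62*t^2 + 3.9*t + 5.56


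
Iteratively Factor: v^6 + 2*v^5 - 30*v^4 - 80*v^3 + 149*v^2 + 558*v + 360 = (v + 3)*(v^5 - v^4 - 27*v^3 + v^2 + 146*v + 120) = (v - 5)*(v + 3)*(v^4 + 4*v^3 - 7*v^2 - 34*v - 24) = (v - 5)*(v + 2)*(v + 3)*(v^3 + 2*v^2 - 11*v - 12) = (v - 5)*(v + 2)*(v + 3)*(v + 4)*(v^2 - 2*v - 3) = (v - 5)*(v + 1)*(v + 2)*(v + 3)*(v + 4)*(v - 3)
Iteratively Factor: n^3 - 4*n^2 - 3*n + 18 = (n + 2)*(n^2 - 6*n + 9) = (n - 3)*(n + 2)*(n - 3)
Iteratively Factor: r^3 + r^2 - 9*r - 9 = (r - 3)*(r^2 + 4*r + 3) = (r - 3)*(r + 3)*(r + 1)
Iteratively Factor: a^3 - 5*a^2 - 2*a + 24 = (a + 2)*(a^2 - 7*a + 12) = (a - 3)*(a + 2)*(a - 4)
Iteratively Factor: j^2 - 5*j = (j - 5)*(j)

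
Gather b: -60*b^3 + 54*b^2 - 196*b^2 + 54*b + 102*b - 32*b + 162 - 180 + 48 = -60*b^3 - 142*b^2 + 124*b + 30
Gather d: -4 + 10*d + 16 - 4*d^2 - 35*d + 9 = -4*d^2 - 25*d + 21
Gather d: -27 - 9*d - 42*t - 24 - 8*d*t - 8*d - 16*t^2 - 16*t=d*(-8*t - 17) - 16*t^2 - 58*t - 51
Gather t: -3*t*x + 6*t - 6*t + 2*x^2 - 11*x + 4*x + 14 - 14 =-3*t*x + 2*x^2 - 7*x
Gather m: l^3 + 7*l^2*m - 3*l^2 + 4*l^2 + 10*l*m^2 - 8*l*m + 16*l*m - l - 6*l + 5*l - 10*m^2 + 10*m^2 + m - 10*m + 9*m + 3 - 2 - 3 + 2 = l^3 + l^2 + 10*l*m^2 - 2*l + m*(7*l^2 + 8*l)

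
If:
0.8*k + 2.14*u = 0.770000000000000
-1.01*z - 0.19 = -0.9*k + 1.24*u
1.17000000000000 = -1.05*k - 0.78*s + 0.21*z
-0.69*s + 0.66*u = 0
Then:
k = -3.22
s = 1.50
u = 1.56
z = -4.98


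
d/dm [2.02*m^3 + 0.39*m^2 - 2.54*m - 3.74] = 6.06*m^2 + 0.78*m - 2.54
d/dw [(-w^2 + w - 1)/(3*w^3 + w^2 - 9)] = (w*(9*w + 2)*(w^2 - w + 1) + (1 - 2*w)*(3*w^3 + w^2 - 9))/(3*w^3 + w^2 - 9)^2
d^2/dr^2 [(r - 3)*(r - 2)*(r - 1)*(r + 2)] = 12*r^2 - 24*r - 2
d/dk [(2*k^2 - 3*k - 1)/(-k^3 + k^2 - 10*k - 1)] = (2*k^4 - 6*k^3 - 20*k^2 - 2*k - 7)/(k^6 - 2*k^5 + 21*k^4 - 18*k^3 + 98*k^2 + 20*k + 1)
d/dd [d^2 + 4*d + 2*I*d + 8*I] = 2*d + 4 + 2*I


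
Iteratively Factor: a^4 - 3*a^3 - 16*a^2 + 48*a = (a)*(a^3 - 3*a^2 - 16*a + 48) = a*(a - 3)*(a^2 - 16) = a*(a - 3)*(a + 4)*(a - 4)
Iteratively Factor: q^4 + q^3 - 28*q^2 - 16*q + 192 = (q + 4)*(q^3 - 3*q^2 - 16*q + 48) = (q - 4)*(q + 4)*(q^2 + q - 12) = (q - 4)*(q + 4)^2*(q - 3)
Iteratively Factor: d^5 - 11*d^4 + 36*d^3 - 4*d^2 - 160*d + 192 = (d - 2)*(d^4 - 9*d^3 + 18*d^2 + 32*d - 96) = (d - 4)*(d - 2)*(d^3 - 5*d^2 - 2*d + 24) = (d - 4)^2*(d - 2)*(d^2 - d - 6) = (d - 4)^2*(d - 3)*(d - 2)*(d + 2)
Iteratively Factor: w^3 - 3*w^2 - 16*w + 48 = (w - 3)*(w^2 - 16) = (w - 3)*(w + 4)*(w - 4)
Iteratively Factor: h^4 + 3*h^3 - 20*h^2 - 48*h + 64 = (h - 4)*(h^3 + 7*h^2 + 8*h - 16) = (h - 4)*(h + 4)*(h^2 + 3*h - 4) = (h - 4)*(h + 4)^2*(h - 1)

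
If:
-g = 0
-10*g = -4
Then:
No Solution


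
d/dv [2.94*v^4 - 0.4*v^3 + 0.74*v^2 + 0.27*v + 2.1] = 11.76*v^3 - 1.2*v^2 + 1.48*v + 0.27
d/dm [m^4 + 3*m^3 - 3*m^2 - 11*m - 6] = 4*m^3 + 9*m^2 - 6*m - 11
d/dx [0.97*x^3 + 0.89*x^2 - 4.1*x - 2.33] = 2.91*x^2 + 1.78*x - 4.1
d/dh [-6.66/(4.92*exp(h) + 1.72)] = 32.7672*exp(h)/(4.92*exp(h) + 1.72)^2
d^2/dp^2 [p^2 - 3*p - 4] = 2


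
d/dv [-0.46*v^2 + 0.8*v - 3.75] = 0.8 - 0.92*v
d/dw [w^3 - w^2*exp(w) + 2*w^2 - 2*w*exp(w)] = -w^2*exp(w) + 3*w^2 - 4*w*exp(w) + 4*w - 2*exp(w)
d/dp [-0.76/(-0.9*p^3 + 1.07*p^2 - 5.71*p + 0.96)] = (-2.052*p^2 + 1.6264*p - 4.3396)/(0.9*p^3 - 1.07*p^2 + 5.71*p - 0.96)^2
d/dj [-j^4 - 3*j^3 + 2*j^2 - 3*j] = -4*j^3 - 9*j^2 + 4*j - 3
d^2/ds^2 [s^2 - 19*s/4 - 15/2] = 2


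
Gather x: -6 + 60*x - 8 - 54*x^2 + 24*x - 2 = -54*x^2 + 84*x - 16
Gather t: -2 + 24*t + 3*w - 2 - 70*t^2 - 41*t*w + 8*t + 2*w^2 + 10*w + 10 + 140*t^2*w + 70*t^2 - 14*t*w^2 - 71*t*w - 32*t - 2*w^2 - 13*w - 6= 140*t^2*w + t*(-14*w^2 - 112*w)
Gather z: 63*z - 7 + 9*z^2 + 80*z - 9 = 9*z^2 + 143*z - 16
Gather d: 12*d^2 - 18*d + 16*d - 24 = 12*d^2 - 2*d - 24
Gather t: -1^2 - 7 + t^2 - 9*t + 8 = t^2 - 9*t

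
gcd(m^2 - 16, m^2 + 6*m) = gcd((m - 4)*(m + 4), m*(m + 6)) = 1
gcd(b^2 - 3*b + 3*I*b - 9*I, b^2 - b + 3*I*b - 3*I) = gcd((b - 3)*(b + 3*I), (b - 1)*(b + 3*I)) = b + 3*I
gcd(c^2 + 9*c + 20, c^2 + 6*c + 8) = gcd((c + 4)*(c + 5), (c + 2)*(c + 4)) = c + 4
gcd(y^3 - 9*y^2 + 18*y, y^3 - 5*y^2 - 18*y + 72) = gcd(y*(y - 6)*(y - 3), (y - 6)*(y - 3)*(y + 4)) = y^2 - 9*y + 18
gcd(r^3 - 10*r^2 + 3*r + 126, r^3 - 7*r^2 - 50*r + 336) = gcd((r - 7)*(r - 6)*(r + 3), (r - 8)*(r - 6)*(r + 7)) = r - 6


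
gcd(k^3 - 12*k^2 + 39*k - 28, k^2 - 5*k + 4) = k^2 - 5*k + 4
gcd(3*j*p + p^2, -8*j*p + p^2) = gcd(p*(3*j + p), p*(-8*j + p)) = p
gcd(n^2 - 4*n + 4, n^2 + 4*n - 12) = n - 2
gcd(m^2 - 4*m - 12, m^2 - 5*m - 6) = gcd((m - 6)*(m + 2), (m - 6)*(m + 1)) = m - 6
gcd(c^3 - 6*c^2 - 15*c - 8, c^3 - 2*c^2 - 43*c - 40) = c^2 - 7*c - 8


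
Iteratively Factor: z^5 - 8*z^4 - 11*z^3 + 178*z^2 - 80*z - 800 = (z + 2)*(z^4 - 10*z^3 + 9*z^2 + 160*z - 400) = (z - 5)*(z + 2)*(z^3 - 5*z^2 - 16*z + 80) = (z - 5)^2*(z + 2)*(z^2 - 16) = (z - 5)^2*(z - 4)*(z + 2)*(z + 4)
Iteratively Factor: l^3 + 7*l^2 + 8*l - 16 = (l + 4)*(l^2 + 3*l - 4) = (l + 4)^2*(l - 1)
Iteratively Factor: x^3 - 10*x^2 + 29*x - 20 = (x - 4)*(x^2 - 6*x + 5) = (x - 4)*(x - 1)*(x - 5)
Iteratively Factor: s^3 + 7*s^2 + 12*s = (s + 3)*(s^2 + 4*s) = s*(s + 3)*(s + 4)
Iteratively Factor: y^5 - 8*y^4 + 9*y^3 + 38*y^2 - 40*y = (y - 1)*(y^4 - 7*y^3 + 2*y^2 + 40*y) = (y - 4)*(y - 1)*(y^3 - 3*y^2 - 10*y) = (y - 4)*(y - 1)*(y + 2)*(y^2 - 5*y) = (y - 5)*(y - 4)*(y - 1)*(y + 2)*(y)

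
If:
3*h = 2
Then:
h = 2/3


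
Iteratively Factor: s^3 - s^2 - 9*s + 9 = (s - 3)*(s^2 + 2*s - 3) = (s - 3)*(s + 3)*(s - 1)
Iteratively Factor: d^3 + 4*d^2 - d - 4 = (d + 4)*(d^2 - 1) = (d + 1)*(d + 4)*(d - 1)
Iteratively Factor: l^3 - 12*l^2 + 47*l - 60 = (l - 4)*(l^2 - 8*l + 15) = (l - 5)*(l - 4)*(l - 3)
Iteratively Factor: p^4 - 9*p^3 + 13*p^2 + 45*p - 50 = (p + 2)*(p^3 - 11*p^2 + 35*p - 25) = (p - 5)*(p + 2)*(p^2 - 6*p + 5) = (p - 5)*(p - 1)*(p + 2)*(p - 5)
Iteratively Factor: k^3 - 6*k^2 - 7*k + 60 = (k - 5)*(k^2 - k - 12) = (k - 5)*(k - 4)*(k + 3)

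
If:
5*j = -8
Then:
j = -8/5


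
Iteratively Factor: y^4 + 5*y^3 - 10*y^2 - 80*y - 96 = (y - 4)*(y^3 + 9*y^2 + 26*y + 24) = (y - 4)*(y + 2)*(y^2 + 7*y + 12) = (y - 4)*(y + 2)*(y + 3)*(y + 4)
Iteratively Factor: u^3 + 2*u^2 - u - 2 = (u + 2)*(u^2 - 1) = (u - 1)*(u + 2)*(u + 1)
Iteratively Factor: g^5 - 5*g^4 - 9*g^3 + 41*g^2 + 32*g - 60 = (g + 2)*(g^4 - 7*g^3 + 5*g^2 + 31*g - 30) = (g - 1)*(g + 2)*(g^3 - 6*g^2 - g + 30) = (g - 1)*(g + 2)^2*(g^2 - 8*g + 15) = (g - 5)*(g - 1)*(g + 2)^2*(g - 3)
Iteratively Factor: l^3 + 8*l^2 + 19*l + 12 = (l + 3)*(l^2 + 5*l + 4) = (l + 3)*(l + 4)*(l + 1)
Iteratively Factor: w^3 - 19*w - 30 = (w + 2)*(w^2 - 2*w - 15) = (w + 2)*(w + 3)*(w - 5)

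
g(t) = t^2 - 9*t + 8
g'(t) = 2*t - 9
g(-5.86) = 95.08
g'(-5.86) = -20.72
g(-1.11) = 19.22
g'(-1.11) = -11.22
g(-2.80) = 41.04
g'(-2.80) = -14.60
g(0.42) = 4.40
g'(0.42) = -8.16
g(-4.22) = 63.79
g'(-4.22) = -17.44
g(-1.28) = 21.16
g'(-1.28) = -11.56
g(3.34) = -10.90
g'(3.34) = -2.32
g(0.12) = 6.93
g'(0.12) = -8.76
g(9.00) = 8.00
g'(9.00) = 9.00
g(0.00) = 8.00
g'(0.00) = -9.00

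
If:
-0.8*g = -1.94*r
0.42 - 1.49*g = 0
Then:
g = 0.28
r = 0.12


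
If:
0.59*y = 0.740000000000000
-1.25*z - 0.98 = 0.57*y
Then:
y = 1.25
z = -1.36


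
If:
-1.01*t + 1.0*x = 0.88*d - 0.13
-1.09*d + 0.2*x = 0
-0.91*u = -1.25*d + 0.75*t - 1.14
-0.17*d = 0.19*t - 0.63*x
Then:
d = 0.01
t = 0.17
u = 1.12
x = 0.06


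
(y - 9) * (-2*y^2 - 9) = -2*y^3 + 18*y^2 - 9*y + 81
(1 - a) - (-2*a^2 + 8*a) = 2*a^2 - 9*a + 1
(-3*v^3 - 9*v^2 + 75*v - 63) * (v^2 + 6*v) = -3*v^5 - 27*v^4 + 21*v^3 + 387*v^2 - 378*v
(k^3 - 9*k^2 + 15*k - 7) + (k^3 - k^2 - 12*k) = 2*k^3 - 10*k^2 + 3*k - 7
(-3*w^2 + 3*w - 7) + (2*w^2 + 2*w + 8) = -w^2 + 5*w + 1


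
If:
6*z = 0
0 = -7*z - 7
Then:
No Solution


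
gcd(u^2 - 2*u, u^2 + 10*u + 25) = 1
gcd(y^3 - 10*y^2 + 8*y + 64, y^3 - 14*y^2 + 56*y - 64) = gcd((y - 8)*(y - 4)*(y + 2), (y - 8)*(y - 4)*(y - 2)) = y^2 - 12*y + 32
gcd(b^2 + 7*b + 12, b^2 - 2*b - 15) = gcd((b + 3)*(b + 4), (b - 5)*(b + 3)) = b + 3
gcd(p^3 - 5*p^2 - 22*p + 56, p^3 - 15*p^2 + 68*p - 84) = p^2 - 9*p + 14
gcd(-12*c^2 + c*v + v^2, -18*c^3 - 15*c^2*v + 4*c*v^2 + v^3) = -3*c + v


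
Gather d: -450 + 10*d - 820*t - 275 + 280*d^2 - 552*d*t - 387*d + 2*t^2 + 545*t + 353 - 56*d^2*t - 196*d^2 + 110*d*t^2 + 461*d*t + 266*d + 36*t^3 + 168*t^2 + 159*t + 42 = d^2*(84 - 56*t) + d*(110*t^2 - 91*t - 111) + 36*t^3 + 170*t^2 - 116*t - 330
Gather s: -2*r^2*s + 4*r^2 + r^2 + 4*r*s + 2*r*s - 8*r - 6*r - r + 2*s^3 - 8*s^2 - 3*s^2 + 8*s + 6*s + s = 5*r^2 - 15*r + 2*s^3 - 11*s^2 + s*(-2*r^2 + 6*r + 15)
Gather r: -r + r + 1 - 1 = 0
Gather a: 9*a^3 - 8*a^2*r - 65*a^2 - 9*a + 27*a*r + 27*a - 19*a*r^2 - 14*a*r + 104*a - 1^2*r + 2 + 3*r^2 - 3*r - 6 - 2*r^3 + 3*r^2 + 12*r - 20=9*a^3 + a^2*(-8*r - 65) + a*(-19*r^2 + 13*r + 122) - 2*r^3 + 6*r^2 + 8*r - 24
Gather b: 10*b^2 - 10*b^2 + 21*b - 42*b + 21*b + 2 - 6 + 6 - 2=0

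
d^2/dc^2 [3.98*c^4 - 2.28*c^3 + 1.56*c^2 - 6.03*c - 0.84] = 47.76*c^2 - 13.68*c + 3.12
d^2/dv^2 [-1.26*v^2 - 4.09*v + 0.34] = -2.52000000000000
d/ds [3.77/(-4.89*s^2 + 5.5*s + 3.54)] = (36.8706*s - 20.735)/(-4.89*s^2 + 5.5*s + 3.54)^2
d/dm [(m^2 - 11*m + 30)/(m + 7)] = (m^2 + 14*m - 107)/(m^2 + 14*m + 49)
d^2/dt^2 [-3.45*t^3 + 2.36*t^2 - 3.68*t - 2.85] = 4.72 - 20.7*t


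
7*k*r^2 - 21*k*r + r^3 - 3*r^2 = r*(7*k + r)*(r - 3)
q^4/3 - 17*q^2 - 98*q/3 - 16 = (q/3 + 1/3)*(q - 8)*(q + 1)*(q + 6)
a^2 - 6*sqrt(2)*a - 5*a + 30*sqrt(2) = (a - 5)*(a - 6*sqrt(2))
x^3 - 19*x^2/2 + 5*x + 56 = (x - 8)*(x - 7/2)*(x + 2)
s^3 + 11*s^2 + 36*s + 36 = (s + 2)*(s + 3)*(s + 6)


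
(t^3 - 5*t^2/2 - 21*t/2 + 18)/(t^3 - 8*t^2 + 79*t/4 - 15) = 2*(t + 3)/(2*t - 5)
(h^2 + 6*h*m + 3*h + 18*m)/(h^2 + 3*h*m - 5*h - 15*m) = (h^2 + 6*h*m + 3*h + 18*m)/(h^2 + 3*h*m - 5*h - 15*m)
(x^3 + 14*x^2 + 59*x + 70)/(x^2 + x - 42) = (x^2 + 7*x + 10)/(x - 6)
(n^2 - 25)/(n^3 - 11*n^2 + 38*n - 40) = (n + 5)/(n^2 - 6*n + 8)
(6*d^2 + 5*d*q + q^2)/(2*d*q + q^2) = (3*d + q)/q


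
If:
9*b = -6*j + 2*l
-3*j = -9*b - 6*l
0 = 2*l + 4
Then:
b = 20/27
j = -16/9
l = -2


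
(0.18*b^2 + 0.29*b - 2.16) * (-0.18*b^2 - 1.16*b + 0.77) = -0.0324*b^4 - 0.261*b^3 + 0.191*b^2 + 2.7289*b - 1.6632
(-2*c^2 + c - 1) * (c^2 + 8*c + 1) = -2*c^4 - 15*c^3 + 5*c^2 - 7*c - 1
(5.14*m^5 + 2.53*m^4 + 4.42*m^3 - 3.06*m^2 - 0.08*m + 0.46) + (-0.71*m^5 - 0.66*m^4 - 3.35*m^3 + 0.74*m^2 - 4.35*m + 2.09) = 4.43*m^5 + 1.87*m^4 + 1.07*m^3 - 2.32*m^2 - 4.43*m + 2.55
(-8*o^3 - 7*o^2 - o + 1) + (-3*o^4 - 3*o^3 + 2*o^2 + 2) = -3*o^4 - 11*o^3 - 5*o^2 - o + 3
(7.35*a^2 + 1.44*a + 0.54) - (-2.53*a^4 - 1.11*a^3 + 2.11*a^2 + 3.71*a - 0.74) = 2.53*a^4 + 1.11*a^3 + 5.24*a^2 - 2.27*a + 1.28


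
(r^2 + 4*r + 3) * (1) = r^2 + 4*r + 3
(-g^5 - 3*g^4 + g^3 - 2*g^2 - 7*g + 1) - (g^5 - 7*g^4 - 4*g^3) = -2*g^5 + 4*g^4 + 5*g^3 - 2*g^2 - 7*g + 1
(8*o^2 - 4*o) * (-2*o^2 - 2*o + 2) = -16*o^4 - 8*o^3 + 24*o^2 - 8*o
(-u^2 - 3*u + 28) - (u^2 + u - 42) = -2*u^2 - 4*u + 70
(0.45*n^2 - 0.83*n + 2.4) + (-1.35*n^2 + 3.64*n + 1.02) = -0.9*n^2 + 2.81*n + 3.42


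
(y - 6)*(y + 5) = y^2 - y - 30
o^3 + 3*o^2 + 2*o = o*(o + 1)*(o + 2)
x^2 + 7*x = x*(x + 7)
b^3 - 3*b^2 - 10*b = b*(b - 5)*(b + 2)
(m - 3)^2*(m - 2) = m^3 - 8*m^2 + 21*m - 18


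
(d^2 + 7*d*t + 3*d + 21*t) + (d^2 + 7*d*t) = 2*d^2 + 14*d*t + 3*d + 21*t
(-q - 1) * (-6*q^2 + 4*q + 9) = 6*q^3 + 2*q^2 - 13*q - 9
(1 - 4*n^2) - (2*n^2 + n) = -6*n^2 - n + 1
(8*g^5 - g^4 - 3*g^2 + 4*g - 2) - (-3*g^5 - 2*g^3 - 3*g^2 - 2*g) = 11*g^5 - g^4 + 2*g^3 + 6*g - 2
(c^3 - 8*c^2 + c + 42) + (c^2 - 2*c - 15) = c^3 - 7*c^2 - c + 27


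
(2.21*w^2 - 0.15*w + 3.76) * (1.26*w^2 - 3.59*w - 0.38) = 2.7846*w^4 - 8.1229*w^3 + 4.4363*w^2 - 13.4414*w - 1.4288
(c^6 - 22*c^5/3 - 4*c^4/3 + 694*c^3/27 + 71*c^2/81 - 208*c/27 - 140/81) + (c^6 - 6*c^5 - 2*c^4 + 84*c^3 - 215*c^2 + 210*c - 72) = 2*c^6 - 40*c^5/3 - 10*c^4/3 + 2962*c^3/27 - 17344*c^2/81 + 5462*c/27 - 5972/81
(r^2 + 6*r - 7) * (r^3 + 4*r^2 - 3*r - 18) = r^5 + 10*r^4 + 14*r^3 - 64*r^2 - 87*r + 126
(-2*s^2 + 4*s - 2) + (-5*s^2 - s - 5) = -7*s^2 + 3*s - 7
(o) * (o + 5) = o^2 + 5*o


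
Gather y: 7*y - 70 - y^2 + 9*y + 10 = -y^2 + 16*y - 60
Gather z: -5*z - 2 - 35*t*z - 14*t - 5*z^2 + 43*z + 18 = -14*t - 5*z^2 + z*(38 - 35*t) + 16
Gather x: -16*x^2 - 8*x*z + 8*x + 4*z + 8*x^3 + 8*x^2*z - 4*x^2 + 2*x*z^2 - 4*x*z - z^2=8*x^3 + x^2*(8*z - 20) + x*(2*z^2 - 12*z + 8) - z^2 + 4*z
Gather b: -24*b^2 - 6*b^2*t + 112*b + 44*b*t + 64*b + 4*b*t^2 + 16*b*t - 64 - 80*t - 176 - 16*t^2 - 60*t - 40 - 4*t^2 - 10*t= b^2*(-6*t - 24) + b*(4*t^2 + 60*t + 176) - 20*t^2 - 150*t - 280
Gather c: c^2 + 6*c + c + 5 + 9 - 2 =c^2 + 7*c + 12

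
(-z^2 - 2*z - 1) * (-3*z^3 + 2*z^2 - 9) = 3*z^5 + 4*z^4 - z^3 + 7*z^2 + 18*z + 9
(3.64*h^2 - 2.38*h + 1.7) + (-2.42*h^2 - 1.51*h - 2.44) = 1.22*h^2 - 3.89*h - 0.74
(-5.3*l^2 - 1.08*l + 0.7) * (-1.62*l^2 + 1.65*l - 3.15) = 8.586*l^4 - 6.9954*l^3 + 13.779*l^2 + 4.557*l - 2.205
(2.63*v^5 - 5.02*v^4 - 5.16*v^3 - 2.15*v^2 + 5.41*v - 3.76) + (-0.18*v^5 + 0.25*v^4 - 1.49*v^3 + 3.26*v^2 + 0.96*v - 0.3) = 2.45*v^5 - 4.77*v^4 - 6.65*v^3 + 1.11*v^2 + 6.37*v - 4.06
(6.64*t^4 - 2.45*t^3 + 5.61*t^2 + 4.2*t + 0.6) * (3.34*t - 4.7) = 22.1776*t^5 - 39.391*t^4 + 30.2524*t^3 - 12.339*t^2 - 17.736*t - 2.82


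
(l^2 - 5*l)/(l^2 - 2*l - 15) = l/(l + 3)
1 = 1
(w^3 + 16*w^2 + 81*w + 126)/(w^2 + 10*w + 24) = (w^2 + 10*w + 21)/(w + 4)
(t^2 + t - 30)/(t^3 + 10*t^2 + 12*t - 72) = (t - 5)/(t^2 + 4*t - 12)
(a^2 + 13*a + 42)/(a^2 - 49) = (a + 6)/(a - 7)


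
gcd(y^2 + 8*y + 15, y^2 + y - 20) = y + 5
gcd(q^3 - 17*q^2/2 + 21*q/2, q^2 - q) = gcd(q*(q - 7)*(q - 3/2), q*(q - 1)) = q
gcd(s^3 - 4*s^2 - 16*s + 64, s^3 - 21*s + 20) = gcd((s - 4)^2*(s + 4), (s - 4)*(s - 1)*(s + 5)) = s - 4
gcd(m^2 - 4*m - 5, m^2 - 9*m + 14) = 1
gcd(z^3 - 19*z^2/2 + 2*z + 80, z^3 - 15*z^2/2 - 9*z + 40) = z^2 - 11*z/2 - 20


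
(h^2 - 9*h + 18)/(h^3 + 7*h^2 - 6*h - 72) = (h - 6)/(h^2 + 10*h + 24)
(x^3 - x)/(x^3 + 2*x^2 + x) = (x - 1)/(x + 1)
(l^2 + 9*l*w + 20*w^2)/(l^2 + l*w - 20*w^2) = (-l - 4*w)/(-l + 4*w)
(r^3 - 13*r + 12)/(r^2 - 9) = (r^2 + 3*r - 4)/(r + 3)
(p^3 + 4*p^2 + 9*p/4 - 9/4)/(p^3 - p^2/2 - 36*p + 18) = (2*p^2 + 9*p + 9)/(2*(p^2 - 36))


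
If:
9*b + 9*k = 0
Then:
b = -k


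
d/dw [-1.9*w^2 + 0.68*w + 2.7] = 0.68 - 3.8*w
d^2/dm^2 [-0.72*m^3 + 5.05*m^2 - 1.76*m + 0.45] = 10.1 - 4.32*m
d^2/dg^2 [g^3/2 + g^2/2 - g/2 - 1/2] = 3*g + 1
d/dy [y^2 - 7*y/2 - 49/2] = 2*y - 7/2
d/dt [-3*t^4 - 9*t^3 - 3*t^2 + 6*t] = -12*t^3 - 27*t^2 - 6*t + 6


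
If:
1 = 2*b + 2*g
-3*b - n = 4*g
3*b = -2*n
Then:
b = 4/5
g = -3/10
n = -6/5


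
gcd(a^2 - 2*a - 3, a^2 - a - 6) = a - 3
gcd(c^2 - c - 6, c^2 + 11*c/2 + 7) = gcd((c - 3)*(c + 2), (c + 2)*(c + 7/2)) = c + 2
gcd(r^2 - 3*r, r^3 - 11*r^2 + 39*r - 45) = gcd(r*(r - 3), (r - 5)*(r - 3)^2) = r - 3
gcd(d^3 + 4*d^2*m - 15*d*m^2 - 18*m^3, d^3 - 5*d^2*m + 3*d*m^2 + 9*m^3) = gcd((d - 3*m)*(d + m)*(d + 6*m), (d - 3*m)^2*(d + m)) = d^2 - 2*d*m - 3*m^2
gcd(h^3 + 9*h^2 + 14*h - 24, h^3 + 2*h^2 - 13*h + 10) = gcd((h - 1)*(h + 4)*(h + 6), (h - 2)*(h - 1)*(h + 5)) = h - 1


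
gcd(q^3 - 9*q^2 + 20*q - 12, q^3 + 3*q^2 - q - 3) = q - 1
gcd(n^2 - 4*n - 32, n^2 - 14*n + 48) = n - 8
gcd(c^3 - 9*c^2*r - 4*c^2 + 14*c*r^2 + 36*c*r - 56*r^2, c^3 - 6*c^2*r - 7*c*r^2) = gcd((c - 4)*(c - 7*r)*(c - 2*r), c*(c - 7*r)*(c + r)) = -c + 7*r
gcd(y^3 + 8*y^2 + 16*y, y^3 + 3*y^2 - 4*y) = y^2 + 4*y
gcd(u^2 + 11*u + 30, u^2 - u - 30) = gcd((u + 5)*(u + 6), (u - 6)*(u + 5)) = u + 5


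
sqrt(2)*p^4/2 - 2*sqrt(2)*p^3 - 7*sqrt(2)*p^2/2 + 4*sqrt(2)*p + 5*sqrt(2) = (p - 5)*(p - sqrt(2))*(p + sqrt(2))*(sqrt(2)*p/2 + sqrt(2)/2)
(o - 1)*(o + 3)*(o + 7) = o^3 + 9*o^2 + 11*o - 21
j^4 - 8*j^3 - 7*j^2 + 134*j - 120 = (j - 6)*(j - 5)*(j - 1)*(j + 4)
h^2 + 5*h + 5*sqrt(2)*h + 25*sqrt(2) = (h + 5)*(h + 5*sqrt(2))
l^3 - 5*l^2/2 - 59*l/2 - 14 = (l - 7)*(l + 1/2)*(l + 4)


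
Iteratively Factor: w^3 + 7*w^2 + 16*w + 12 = (w + 2)*(w^2 + 5*w + 6) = (w + 2)*(w + 3)*(w + 2)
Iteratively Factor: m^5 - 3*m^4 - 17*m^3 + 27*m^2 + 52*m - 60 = (m - 5)*(m^4 + 2*m^3 - 7*m^2 - 8*m + 12) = (m - 5)*(m + 3)*(m^3 - m^2 - 4*m + 4) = (m - 5)*(m + 2)*(m + 3)*(m^2 - 3*m + 2) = (m - 5)*(m - 2)*(m + 2)*(m + 3)*(m - 1)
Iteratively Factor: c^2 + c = (c + 1)*(c)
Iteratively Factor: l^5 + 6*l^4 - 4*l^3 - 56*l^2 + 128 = (l + 4)*(l^4 + 2*l^3 - 12*l^2 - 8*l + 32) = (l + 2)*(l + 4)*(l^3 - 12*l + 16) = (l - 2)*(l + 2)*(l + 4)*(l^2 + 2*l - 8) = (l - 2)*(l + 2)*(l + 4)^2*(l - 2)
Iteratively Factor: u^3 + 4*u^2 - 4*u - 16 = (u + 2)*(u^2 + 2*u - 8) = (u + 2)*(u + 4)*(u - 2)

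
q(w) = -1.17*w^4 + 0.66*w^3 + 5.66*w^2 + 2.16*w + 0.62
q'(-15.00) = 16072.86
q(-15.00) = -60217.03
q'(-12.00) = 8238.48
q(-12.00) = -24611.86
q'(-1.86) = 18.07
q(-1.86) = -2.07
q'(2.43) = -25.79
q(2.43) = 7.97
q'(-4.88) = 537.95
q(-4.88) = -615.37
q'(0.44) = 7.13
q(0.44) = 2.68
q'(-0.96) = -2.74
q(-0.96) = 2.18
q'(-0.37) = -1.52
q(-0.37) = 0.54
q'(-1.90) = 19.90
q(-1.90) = -2.83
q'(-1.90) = 19.90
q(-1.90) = -2.83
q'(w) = -4.68*w^3 + 1.98*w^2 + 11.32*w + 2.16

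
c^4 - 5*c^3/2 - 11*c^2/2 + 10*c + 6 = (c - 3)*(c - 2)*(c + 1/2)*(c + 2)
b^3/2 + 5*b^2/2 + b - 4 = (b/2 + 1)*(b - 1)*(b + 4)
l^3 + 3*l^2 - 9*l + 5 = (l - 1)^2*(l + 5)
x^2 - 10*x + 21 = (x - 7)*(x - 3)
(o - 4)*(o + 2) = o^2 - 2*o - 8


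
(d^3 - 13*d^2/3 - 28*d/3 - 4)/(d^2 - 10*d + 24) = (3*d^2 + 5*d + 2)/(3*(d - 4))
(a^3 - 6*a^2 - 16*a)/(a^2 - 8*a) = a + 2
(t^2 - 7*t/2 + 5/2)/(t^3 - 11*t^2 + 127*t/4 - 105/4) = 2*(t - 1)/(2*t^2 - 17*t + 21)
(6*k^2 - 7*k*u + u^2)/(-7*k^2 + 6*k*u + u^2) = (-6*k + u)/(7*k + u)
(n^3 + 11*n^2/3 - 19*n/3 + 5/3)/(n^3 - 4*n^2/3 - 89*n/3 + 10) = (n - 1)/(n - 6)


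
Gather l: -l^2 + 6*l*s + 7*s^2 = -l^2 + 6*l*s + 7*s^2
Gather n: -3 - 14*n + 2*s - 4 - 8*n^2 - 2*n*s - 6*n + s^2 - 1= -8*n^2 + n*(-2*s - 20) + s^2 + 2*s - 8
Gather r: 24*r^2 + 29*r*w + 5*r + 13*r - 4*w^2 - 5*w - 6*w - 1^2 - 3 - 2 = 24*r^2 + r*(29*w + 18) - 4*w^2 - 11*w - 6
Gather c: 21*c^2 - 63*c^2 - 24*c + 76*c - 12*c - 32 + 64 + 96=-42*c^2 + 40*c + 128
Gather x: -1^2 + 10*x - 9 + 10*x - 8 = 20*x - 18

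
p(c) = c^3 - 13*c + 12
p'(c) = 3*c^2 - 13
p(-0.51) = 18.50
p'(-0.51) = -12.22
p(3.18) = 2.82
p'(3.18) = 17.34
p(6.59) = 212.52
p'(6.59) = 117.28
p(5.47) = 104.56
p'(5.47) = 76.76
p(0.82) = 1.89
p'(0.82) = -10.98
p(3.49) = 9.14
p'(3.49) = 23.54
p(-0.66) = 20.29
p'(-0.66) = -11.69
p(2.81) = -2.34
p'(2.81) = 10.69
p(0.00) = 12.00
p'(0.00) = -13.00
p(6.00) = 150.00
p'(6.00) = 95.00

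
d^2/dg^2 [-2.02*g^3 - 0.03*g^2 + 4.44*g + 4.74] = -12.12*g - 0.06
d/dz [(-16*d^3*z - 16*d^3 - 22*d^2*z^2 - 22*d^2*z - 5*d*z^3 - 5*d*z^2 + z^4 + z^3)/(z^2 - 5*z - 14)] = (16*d^3*z^2 + 32*d^3*z + 144*d^3 + 132*d^2*z^2 + 616*d^2*z + 308*d^2 - 5*d*z^4 + 50*d*z^3 + 235*d*z^2 + 140*d*z + 2*z^5 - 14*z^4 - 66*z^3 - 42*z^2)/(z^4 - 10*z^3 - 3*z^2 + 140*z + 196)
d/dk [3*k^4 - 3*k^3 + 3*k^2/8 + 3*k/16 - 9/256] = 12*k^3 - 9*k^2 + 3*k/4 + 3/16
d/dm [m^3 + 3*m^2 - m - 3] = 3*m^2 + 6*m - 1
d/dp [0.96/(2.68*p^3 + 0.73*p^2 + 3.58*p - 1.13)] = (-7.7184*p^2 - 1.4016*p - 3.4368)/(2.68*p^3 + 0.73*p^2 + 3.58*p - 1.13)^2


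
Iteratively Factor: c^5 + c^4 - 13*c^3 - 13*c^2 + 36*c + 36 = (c - 3)*(c^4 + 4*c^3 - c^2 - 16*c - 12) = (c - 3)*(c + 1)*(c^3 + 3*c^2 - 4*c - 12) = (c - 3)*(c - 2)*(c + 1)*(c^2 + 5*c + 6) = (c - 3)*(c - 2)*(c + 1)*(c + 3)*(c + 2)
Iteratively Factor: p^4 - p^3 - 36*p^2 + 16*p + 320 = (p + 4)*(p^3 - 5*p^2 - 16*p + 80) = (p + 4)^2*(p^2 - 9*p + 20) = (p - 4)*(p + 4)^2*(p - 5)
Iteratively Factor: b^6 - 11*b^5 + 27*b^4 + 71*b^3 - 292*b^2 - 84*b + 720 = (b + 2)*(b^5 - 13*b^4 + 53*b^3 - 35*b^2 - 222*b + 360) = (b - 3)*(b + 2)*(b^4 - 10*b^3 + 23*b^2 + 34*b - 120) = (b - 4)*(b - 3)*(b + 2)*(b^3 - 6*b^2 - b + 30) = (b - 5)*(b - 4)*(b - 3)*(b + 2)*(b^2 - b - 6) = (b - 5)*(b - 4)*(b - 3)*(b + 2)^2*(b - 3)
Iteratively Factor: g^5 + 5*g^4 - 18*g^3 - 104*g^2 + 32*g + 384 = (g + 4)*(g^4 + g^3 - 22*g^2 - 16*g + 96) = (g - 4)*(g + 4)*(g^3 + 5*g^2 - 2*g - 24) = (g - 4)*(g - 2)*(g + 4)*(g^2 + 7*g + 12) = (g - 4)*(g - 2)*(g + 3)*(g + 4)*(g + 4)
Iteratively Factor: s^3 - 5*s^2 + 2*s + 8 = (s - 4)*(s^2 - s - 2) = (s - 4)*(s - 2)*(s + 1)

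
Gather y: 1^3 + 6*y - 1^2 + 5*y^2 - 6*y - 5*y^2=0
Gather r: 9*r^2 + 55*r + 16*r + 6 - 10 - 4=9*r^2 + 71*r - 8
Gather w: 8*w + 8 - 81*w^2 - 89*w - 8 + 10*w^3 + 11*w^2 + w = 10*w^3 - 70*w^2 - 80*w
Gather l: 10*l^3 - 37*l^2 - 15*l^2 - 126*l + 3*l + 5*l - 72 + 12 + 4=10*l^3 - 52*l^2 - 118*l - 56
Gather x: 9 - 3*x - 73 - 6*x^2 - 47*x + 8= -6*x^2 - 50*x - 56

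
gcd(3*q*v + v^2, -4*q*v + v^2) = v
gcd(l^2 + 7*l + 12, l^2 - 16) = l + 4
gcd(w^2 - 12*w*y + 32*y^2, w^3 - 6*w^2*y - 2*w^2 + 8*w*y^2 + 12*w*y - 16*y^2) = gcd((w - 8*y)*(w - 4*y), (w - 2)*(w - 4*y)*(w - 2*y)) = -w + 4*y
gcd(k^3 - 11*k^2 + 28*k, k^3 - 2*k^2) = k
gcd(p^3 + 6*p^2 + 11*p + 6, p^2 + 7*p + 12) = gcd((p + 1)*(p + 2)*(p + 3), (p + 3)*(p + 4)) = p + 3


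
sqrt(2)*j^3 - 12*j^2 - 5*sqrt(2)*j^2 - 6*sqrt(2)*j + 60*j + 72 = (j - 6)*(j - 6*sqrt(2))*(sqrt(2)*j + sqrt(2))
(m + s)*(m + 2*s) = m^2 + 3*m*s + 2*s^2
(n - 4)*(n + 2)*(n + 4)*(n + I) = n^4 + 2*n^3 + I*n^3 - 16*n^2 + 2*I*n^2 - 32*n - 16*I*n - 32*I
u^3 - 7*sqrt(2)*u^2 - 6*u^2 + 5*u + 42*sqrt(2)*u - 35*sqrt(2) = (u - 5)*(u - 1)*(u - 7*sqrt(2))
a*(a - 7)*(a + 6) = a^3 - a^2 - 42*a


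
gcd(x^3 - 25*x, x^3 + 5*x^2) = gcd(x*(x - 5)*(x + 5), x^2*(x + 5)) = x^2 + 5*x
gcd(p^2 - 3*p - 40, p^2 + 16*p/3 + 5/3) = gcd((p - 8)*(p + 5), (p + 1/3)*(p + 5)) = p + 5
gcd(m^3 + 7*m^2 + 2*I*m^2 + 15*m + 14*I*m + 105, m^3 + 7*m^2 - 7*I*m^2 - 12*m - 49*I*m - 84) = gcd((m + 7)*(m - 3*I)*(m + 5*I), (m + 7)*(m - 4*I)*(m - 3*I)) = m^2 + m*(7 - 3*I) - 21*I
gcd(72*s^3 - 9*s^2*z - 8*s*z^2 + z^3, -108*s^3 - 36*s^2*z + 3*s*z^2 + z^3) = 3*s + z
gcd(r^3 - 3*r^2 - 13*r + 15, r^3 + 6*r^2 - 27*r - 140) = r - 5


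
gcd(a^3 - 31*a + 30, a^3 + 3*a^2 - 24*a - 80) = a - 5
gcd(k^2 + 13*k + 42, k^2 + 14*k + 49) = k + 7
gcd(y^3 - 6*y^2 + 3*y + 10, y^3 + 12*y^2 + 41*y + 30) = y + 1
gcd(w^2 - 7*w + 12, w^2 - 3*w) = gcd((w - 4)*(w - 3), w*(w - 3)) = w - 3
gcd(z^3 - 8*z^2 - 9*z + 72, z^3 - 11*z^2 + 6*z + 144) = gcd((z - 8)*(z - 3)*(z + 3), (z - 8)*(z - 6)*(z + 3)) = z^2 - 5*z - 24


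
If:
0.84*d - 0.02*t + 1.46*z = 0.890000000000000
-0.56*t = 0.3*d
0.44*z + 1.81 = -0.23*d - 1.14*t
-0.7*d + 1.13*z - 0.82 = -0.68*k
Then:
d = 3.26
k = 6.71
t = -1.75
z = -1.29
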